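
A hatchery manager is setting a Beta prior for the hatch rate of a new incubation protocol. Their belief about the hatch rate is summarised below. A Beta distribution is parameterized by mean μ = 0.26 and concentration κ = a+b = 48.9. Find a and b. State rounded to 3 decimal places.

a = 12.714, b = 36.186

a = μκ = 0.26×48.9 = 12.714 and b = (1−μ)κ = 0.74×48.9 = 36.186.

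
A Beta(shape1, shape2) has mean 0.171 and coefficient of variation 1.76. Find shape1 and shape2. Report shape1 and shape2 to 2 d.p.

σ = CV·μ = 1.76×0.171 = 0.30096, so σ² = 0.090577.
s+1 = μ(1−μ)/σ² = 0.141759/0.090577 = 1.5651, so s = shape1+shape2 = 0.5651.
shape1 = μs = 0.10, shape2 = (1−μ)s = 0.47.

shape1 = 0.10, shape2 = 0.47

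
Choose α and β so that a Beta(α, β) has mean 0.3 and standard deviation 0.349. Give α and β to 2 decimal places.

α = 0.22, β = 0.51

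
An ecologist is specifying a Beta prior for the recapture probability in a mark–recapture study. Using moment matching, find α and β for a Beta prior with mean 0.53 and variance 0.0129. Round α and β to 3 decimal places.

Write ν = α+β; then α = μν and Var = μ(1−μ)/(ν+1).
ν = μ(1−μ)/Var − 1 = 0.2491/0.0129 − 1 = 18.3101.
α = 0.53·18.3101 = 9.704, β = 0.47·18.3101 = 8.606.

α = 9.704, β = 8.606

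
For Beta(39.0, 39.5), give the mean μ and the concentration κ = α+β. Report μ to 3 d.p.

μ = 0.497, κ = 78.5

κ = α+β = 39.0+39.5 = 78.5; μ = α/κ = 39.0/78.5 = 0.497.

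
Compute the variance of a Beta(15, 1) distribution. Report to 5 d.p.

0.00345

Var = αβ/[(α+β)²(α+β+1)] = (15×1)/(16²×17) = 15/4352 = 0.00345.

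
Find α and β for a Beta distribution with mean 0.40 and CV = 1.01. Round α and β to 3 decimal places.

α = 0.188, β = 0.282

σ = CV·μ = 1.01×0.40 = 0.40400, so σ² = 0.163216.
s+1 = μ(1−μ)/σ² = 0.2400/0.163216 = 1.4704, so s = α+β = 0.4704.
α = μs = 0.188, β = (1−μ)s = 0.282.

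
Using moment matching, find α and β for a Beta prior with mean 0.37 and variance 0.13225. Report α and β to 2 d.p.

α = 0.28, β = 0.48

Write ν = α+β; then α = μν and Var = μ(1−μ)/(ν+1).
ν = μ(1−μ)/Var − 1 = 0.2331/0.13225 − 1 = 0.7626.
α = 0.37·0.7626 = 0.28, β = 0.63·0.7626 = 0.48.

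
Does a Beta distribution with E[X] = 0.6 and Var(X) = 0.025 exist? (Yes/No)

Yes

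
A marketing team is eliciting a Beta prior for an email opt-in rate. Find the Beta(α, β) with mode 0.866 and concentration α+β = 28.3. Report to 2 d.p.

Mode = (α−1)/(κ−2) with κ = α+β, so α−1 = 0.866·26.3 = 22.78.
α = 23.78; β = κ − α = 4.52.

α = 23.78, β = 4.52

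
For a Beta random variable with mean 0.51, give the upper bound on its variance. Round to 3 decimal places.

0.250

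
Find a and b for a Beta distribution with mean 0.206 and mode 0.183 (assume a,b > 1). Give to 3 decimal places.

Let s = a+b. Mean gives a = μs = 0.206s; mode gives (a−1)/(s−2) = 0.183.
Substituting: 0.206s − 1 = 0.183(s−2) = 0.183s − 0.366, so 0.023s = 0.634 and s = 27.5652.
Then a = 0.206×27.5652 = 5.678 and b = s−a = 21.887.

a = 5.678, b = 21.887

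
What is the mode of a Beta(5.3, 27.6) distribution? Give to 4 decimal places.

0.1392

With α,β > 1, mode = (α−1)/(α+β−2) = 4.3/30.9 = 0.1392.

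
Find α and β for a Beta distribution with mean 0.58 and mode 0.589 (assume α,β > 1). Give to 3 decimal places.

α = 11.471, β = 8.307

Let s = α+β. Mean gives α = μs = 0.58s; mode gives (α−1)/(s−2) = 0.589.
Substituting: 0.58s − 1 = 0.589(s−2) = 0.589s − 1.178, so -0.009s = -0.178 and s = 19.7778.
Then α = 0.58×19.7778 = 11.471 and β = s−α = 8.307.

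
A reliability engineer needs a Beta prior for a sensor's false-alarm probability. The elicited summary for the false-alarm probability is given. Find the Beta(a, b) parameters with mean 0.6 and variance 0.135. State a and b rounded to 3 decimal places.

a = 0.467, b = 0.311

By moment matching, a+b = μ(1−μ)/σ² − 1 = (0.6·0.4)/0.135 − 1 = 1.7778 − 1 = 0.7778.
Since a/(a+b) = μ, a = 0.6·0.7778 = 0.467 and b = 0.4·0.7778 = 0.311.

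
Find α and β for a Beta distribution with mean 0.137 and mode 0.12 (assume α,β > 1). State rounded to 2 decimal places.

α = 6.12, β = 38.58

With s = α+β: μ = α/s and mode = (α−1)/(s−2). Eliminating α = μs,
μs − 1 = m(s−2) ⇒ s(μ−m) = 1−2m ⇒ s = 0.76/0.017 = 44.7059.
So α = μs = 6.12, β = (1−μ)s = 38.58.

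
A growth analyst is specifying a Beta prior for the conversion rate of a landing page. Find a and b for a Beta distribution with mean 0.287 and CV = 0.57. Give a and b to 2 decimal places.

a = 1.91, b = 4.74

Var = (CV·μ)² = (0.57×0.287)² = 0.026762.
a+b = μ(1−μ)/Var − 1 = 0.204631/0.026762 − 1 = 6.6464.
Thus a = 0.287·6.6464 = 1.91 and b = 0.713·6.6464 = 4.74.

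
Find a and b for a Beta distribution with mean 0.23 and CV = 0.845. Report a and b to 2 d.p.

a = 0.85, b = 2.84

Var = (CV·μ)² = (0.845×0.23)² = 0.037772.
a+b = μ(1−μ)/Var − 1 = 0.1771/0.037772 − 1 = 3.6887.
Thus a = 0.23·3.6887 = 0.85 and b = 0.77·3.6887 = 2.84.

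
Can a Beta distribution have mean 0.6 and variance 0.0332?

Yes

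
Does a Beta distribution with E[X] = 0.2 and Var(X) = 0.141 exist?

The Beta variance bound is σ² < μ(1−μ).
Here μ(1−μ) = 0.2×0.8 = 0.16, and 0.141 < 0.16.

Yes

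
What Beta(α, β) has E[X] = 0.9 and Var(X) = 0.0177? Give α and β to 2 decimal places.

Write ν = α+β; then α = μν and Var = μ(1−μ)/(ν+1).
ν = μ(1−μ)/Var − 1 = 0.09/0.0177 − 1 = 4.0847.
α = 0.9·4.0847 = 3.68, β = 0.1·4.0847 = 0.41.

α = 3.68, β = 0.41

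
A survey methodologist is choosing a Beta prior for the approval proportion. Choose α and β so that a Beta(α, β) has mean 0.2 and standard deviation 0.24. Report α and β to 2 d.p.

First σ² = 0.0576. Setting α = μn, β = (1−μ)n with n = α+β,
μ(1−μ)/(n+1) = 0.0576 ⇒ n+1 = 0.16/0.0576 = 2.7778 ⇒ n = 1.7778.
Hence α = 0.2×1.7778 = 0.36, β = 0.8×1.7778 = 1.42.

α = 0.36, β = 1.42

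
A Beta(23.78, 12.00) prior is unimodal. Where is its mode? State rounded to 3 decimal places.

0.674

The density x^(α−1)(1−x)^(β−1) is maximised at (α−1)/(α+β−2) = 22.78/33.78 = 0.674.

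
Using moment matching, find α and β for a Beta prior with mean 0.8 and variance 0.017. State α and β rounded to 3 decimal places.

α = 6.729, β = 1.682

By moment matching, α+β = μ(1−μ)/σ² − 1 = (0.8·0.2)/0.017 − 1 = 9.4118 − 1 = 8.4118.
Since α/(α+β) = μ, α = 0.8·8.4118 = 6.729 and β = 0.2·8.4118 = 1.682.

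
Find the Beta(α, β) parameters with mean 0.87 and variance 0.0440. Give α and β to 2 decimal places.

α = 1.37, β = 0.20

By moment matching, α+β = μ(1−μ)/σ² − 1 = (0.87·0.13)/0.0440 − 1 = 2.5705 − 1 = 1.5705.
Since α/(α+β) = μ, α = 0.87·1.5705 = 1.37 and β = 0.13·1.5705 = 0.20.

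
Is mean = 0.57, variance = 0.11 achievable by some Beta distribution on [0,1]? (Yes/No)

Yes

A Beta with mean μ has variance μ(1−μ)/(α+β+1) < μ(1−μ).
Here μ(1−μ) = 0.57×0.43 = 0.2451, and 0.11 < 0.2451.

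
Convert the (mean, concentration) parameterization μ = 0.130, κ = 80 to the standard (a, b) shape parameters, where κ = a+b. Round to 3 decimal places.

Split κ in proportion μ : (1−μ): a = 0.130·80 = 10.400, b = 80 − 10.400 = 69.600.

a = 10.400, b = 69.600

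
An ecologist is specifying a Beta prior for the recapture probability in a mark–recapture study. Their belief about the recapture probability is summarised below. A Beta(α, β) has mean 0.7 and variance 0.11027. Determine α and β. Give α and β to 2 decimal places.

By moment matching, α+β = μ(1−μ)/σ² − 1 = (0.7·0.3)/0.11027 − 1 = 1.9044 − 1 = 0.9044.
Since α/(α+β) = μ, α = 0.7·0.9044 = 0.63 and β = 0.3·0.9044 = 0.27.

α = 0.63, β = 0.27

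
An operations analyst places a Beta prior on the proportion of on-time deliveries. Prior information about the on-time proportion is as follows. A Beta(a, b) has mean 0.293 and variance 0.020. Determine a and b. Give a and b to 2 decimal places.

a = 2.74, b = 6.62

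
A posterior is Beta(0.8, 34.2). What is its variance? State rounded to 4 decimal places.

α+β = 35.0 and αβ = 27.36, so Var = αβ/[(α+β)²(α+β+1)] = 27.36/44100.000 = 0.0006.

0.0006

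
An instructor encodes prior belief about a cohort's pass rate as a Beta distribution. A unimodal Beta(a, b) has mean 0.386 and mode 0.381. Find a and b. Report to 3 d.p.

With s = a+b: μ = a/s and mode = (a−1)/(s−2). Eliminating a = μs,
μs − 1 = m(s−2) ⇒ s(μ−m) = 1−2m ⇒ s = 0.238/0.005 = 47.6000.
So a = μs = 18.374, b = (1−μ)s = 29.226.

a = 18.374, b = 29.226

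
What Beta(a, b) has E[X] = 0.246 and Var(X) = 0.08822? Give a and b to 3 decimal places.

a = 0.271, b = 0.831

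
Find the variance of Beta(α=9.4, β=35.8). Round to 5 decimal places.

α+β = 45.2 and αβ = 336.52, so Var = αβ/[(α+β)²(α+β+1)] = 336.52/94388.448 = 0.00357.

0.00357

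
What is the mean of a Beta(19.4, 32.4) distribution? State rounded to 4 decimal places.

0.3745

The Beta mean is α/(α+β) = 19.4/(19.4+32.4) = 0.3745.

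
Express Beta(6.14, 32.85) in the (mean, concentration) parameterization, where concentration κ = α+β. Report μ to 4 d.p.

μ = 0.1575, κ = 38.99

κ = α+β = 6.14+32.85 = 38.99; μ = α/κ = 6.14/38.99 = 0.1575.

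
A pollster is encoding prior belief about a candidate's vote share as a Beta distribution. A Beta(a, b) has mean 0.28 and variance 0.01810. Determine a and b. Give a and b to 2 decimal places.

Write ν = a+b; then a = μν and Var = μ(1−μ)/(ν+1).
ν = μ(1−μ)/Var − 1 = 0.2016/0.01810 − 1 = 10.1381.
a = 0.28·10.1381 = 2.84, b = 0.72·10.1381 = 7.30.

a = 2.84, b = 7.30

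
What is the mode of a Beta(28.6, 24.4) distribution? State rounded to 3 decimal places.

0.541

With α,β > 1, mode = (α−1)/(α+β−2) = 27.6/51.0 = 0.541.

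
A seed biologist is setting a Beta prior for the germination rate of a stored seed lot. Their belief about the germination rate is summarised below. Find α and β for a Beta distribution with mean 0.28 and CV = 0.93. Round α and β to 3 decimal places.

α = 0.552, β = 1.421

σ = CV·μ = 0.93×0.28 = 0.26040, so σ² = 0.067808.
s+1 = μ(1−μ)/σ² = 0.2016/0.067808 = 2.9731, so s = α+β = 1.9731.
α = μs = 0.552, β = (1−μ)s = 1.421.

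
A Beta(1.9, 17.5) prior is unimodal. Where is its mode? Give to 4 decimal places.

0.0517

With α,β > 1, mode = (α−1)/(α+β−2) = 0.9/17.4 = 0.0517.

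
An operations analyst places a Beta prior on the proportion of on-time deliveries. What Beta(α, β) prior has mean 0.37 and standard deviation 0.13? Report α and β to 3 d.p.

σ² = 0.13² = 0.0169.
With s = α+β, Var = μ(1−μ)/(s+1), so s+1 = (0.37×0.63)/0.0169 = 13.7929 and s = 12.7929.
α = μs = 4.733, β = (1−μ)s = 8.060.

α = 4.733, β = 8.060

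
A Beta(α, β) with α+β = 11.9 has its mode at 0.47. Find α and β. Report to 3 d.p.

α = 5.653, β = 6.247

For α,β>1 the mode is (α−1)/(α+β−2), so α = mode·(κ−2)+1 = 0.47×9.9+1 = 5.653.
And β = (1−mode)·(κ−2)+1 = 0.53×9.9+1 = 6.247.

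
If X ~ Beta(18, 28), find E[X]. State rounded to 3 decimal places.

0.391

The Beta mean is α/(α+β) = 18/(18+28) = 0.391.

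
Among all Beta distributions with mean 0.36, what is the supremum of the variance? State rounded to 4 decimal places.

For fixed mean μ the Beta variance is μ(1−μ)/(α+β+1), increasing as α+β decreases.
Its least upper bound (not attained) is μ(1−μ) = 0.36·0.64 = 0.2304.

0.2304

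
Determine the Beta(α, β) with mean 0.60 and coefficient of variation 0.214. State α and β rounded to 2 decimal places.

α = 8.13, β = 5.42

Var = (CV·μ)² = (0.214×0.60)² = 0.016487.
α+β = μ(1−μ)/Var − 1 = 0.2400/0.016487 − 1 = 13.5573.
Thus α = 0.60·13.5573 = 8.13 and β = 0.40·13.5573 = 5.42.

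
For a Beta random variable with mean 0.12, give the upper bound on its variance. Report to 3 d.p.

Var = μ(1−μ)/(α+β+1), which approaches μ(1−μ) as α+β → 0.
So the supremum is μ(1−μ) = 0.12×0.88 = 0.106.

0.106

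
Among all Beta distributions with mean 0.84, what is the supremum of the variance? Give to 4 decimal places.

0.1344

Var = μ(1−μ)/(α+β+1), which approaches μ(1−μ) as α+β → 0.
So the supremum is μ(1−μ) = 0.84×0.16 = 0.1344.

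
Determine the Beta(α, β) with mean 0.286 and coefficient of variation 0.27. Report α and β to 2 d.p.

α = 9.51, β = 23.74

Var = (CV·μ)² = (0.27×0.286)² = 0.005963.
α+β = μ(1−μ)/Var − 1 = 0.204204/0.005963 − 1 = 33.2456.
Thus α = 0.286·33.2456 = 9.51 and β = 0.714·33.2456 = 23.74.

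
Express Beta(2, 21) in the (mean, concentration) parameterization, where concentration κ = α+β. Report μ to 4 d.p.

μ = 0.0870, κ = 23

κ = α+β = 2+21 = 23; μ = α/κ = 2/23 = 0.0870.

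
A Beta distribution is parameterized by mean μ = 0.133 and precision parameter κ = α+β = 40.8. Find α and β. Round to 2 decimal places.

α = 5.43, β = 35.37

Split κ in proportion μ : (1−μ): α = 0.133·40.8 = 5.43, β = 40.8 − 5.43 = 35.37.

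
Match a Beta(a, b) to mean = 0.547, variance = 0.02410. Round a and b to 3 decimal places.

Let s = a+b. The Beta variance is μ(1−μ)/(s+1).
So s+1 = μ(1−μ)/σ² = (0.547×0.453)/0.02410 = 0.247791/0.02410 = 10.2818, giving s = 9.2818.
Then a = μs = 0.547×9.2818 = 5.077 and b = (1−μ)s = 0.453×9.2818 = 4.205.

a = 5.077, b = 4.205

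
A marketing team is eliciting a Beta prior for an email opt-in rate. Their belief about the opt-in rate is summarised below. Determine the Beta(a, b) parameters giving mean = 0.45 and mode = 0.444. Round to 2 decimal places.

With s = a+b: μ = a/s and mode = (a−1)/(s−2). Eliminating a = μs,
μs − 1 = m(s−2) ⇒ s(μ−m) = 1−2m ⇒ s = 0.112/0.006 = 18.6667.
So a = μs = 8.40, b = (1−μ)s = 10.27.

a = 8.40, b = 10.27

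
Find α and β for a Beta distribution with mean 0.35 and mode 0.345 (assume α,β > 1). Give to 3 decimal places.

α = 21.700, β = 40.300

With s = α+β: μ = α/s and mode = (α−1)/(s−2). Eliminating α = μs,
μs − 1 = m(s−2) ⇒ s(μ−m) = 1−2m ⇒ s = 0.310/0.005 = 62.0000.
So α = μs = 21.700, β = (1−μ)s = 40.300.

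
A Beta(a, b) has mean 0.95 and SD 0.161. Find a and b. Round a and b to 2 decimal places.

a = 0.79, b = 0.04

First σ² = 0.025921. Setting a = μn, b = (1−μ)n with n = a+b,
μ(1−μ)/(n+1) = 0.025921 ⇒ n+1 = 0.0475/0.025921 = 1.8325 ⇒ n = 0.8325.
Hence a = 0.95×0.8325 = 0.79, b = 0.05×0.8325 = 0.04.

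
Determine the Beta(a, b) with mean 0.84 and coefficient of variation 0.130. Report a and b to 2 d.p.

Var = (CV·μ)² = (0.130×0.84)² = 0.011925.
a+b = μ(1−μ)/Var − 1 = 0.1344/0.011925 − 1 = 10.2708.
Thus a = 0.84·10.2708 = 8.63 and b = 0.16·10.2708 = 1.64.

a = 8.63, b = 1.64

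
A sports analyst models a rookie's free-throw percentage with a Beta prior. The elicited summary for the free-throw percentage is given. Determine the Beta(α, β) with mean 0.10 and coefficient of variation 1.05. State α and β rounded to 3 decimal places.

α = 0.716, β = 6.447

σ = CV·μ = 1.05×0.10 = 0.10500, so σ² = 0.011025.
s+1 = μ(1−μ)/σ² = 0.0900/0.011025 = 8.1633, so s = α+β = 7.1633.
α = μs = 0.716, β = (1−μ)s = 6.447.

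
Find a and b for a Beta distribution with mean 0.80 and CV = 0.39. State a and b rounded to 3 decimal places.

σ = CV·μ = 0.39×0.80 = 0.31200, so σ² = 0.097344.
s+1 = μ(1−μ)/σ² = 0.1600/0.097344 = 1.6437, so s = a+b = 0.6437.
a = μs = 0.515, b = (1−μ)s = 0.129.

a = 0.515, b = 0.129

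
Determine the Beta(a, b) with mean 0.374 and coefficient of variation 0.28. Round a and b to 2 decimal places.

σ = CV·μ = 0.28×0.374 = 0.10472, so σ² = 0.010966.
s+1 = μ(1−μ)/σ² = 0.234124/0.010966 = 21.3494, so s = a+b = 20.3494.
a = μs = 7.61, b = (1−μ)s = 12.74.

a = 7.61, b = 12.74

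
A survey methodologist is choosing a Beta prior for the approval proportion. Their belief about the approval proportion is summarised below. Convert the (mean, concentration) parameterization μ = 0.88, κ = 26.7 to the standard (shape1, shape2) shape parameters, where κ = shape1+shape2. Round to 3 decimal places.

shape1 = μκ = 0.88×26.7 = 23.496 and shape2 = (1−μ)κ = 0.12×26.7 = 3.204.

shape1 = 23.496, shape2 = 3.204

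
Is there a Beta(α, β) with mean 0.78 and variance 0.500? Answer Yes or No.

No

The Beta variance bound is σ² < μ(1−μ).
Here μ(1−μ) = 0.78×0.22 = 0.1716, and 0.500 ≥ 0.1716.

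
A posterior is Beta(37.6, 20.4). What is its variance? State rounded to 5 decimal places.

0.00386

Var = αβ/[(α+β)²(α+β+1)] = (37.6×20.4)/(58.0²×59.0) = 767.04/198476.000 = 0.00386.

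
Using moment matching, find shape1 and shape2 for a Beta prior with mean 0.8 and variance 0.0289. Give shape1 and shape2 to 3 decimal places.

shape1 = 3.629, shape2 = 0.907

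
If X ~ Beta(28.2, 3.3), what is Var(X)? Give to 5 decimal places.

0.00289

α+β = 31.5 and αβ = 93.06, so Var = αβ/[(α+β)²(α+β+1)] = 93.06/32248.125 = 0.00289.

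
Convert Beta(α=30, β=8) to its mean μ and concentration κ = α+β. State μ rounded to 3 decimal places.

κ = α+β = 30+8 = 38; μ = α/κ = 30/38 = 0.789.

μ = 0.789, κ = 38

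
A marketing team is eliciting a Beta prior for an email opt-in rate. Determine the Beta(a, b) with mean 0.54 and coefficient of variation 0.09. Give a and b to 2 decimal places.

a = 56.25, b = 47.92

σ = CV·μ = 0.09×0.54 = 0.04860, so σ² = 0.002362.
s+1 = μ(1−μ)/σ² = 0.2484/0.002362 = 105.1669, so s = a+b = 104.1669.
a = μs = 56.25, b = (1−μ)s = 47.92.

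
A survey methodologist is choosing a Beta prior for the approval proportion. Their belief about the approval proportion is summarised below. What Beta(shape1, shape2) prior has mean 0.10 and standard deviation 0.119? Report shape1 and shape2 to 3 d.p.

Variance = 0.119² = 0.014161. The moment-matching identity shape1+shape2 = μ(1−μ)/Var − 1 gives
shape1+shape2 = 0.0900/0.014161 − 1 = 5.3555, so shape1 = μ·5.3555 = 0.536 and shape2 = (1−μ)·5.3555 = 4.820.

shape1 = 0.536, shape2 = 4.820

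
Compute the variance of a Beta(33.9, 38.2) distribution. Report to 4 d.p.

0.0034

μ = 33.9/72.1 = 0.470180; Var = μ(1−μ)/(α+β+1) = 0.2491108/73.1 = 0.0034.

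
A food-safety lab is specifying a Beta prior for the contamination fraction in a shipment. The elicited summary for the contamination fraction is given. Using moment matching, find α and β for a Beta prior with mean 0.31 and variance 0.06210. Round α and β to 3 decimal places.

α = 0.758, β = 1.687

Let s = α+β. The Beta variance is μ(1−μ)/(s+1).
So s+1 = μ(1−μ)/σ² = (0.31×0.69)/0.06210 = 0.2139/0.06210 = 3.4444, giving s = 2.4444.
Then α = μs = 0.31×2.4444 = 0.758 and β = (1−μ)s = 0.69×2.4444 = 1.687.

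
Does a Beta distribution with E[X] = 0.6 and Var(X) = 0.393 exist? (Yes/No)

No

For any Beta, Var(X) < E[X]·(1−E[X]).
Here μ(1−μ) = 0.6×0.4 = 0.24, and 0.393 ≥ 0.24.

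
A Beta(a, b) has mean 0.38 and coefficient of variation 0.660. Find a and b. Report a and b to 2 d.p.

a = 1.04, b = 1.70

Var = (CV·μ)² = (0.660×0.38)² = 0.062901.
a+b = μ(1−μ)/Var − 1 = 0.2356/0.062901 − 1 = 2.7456.
Thus a = 0.38·2.7456 = 1.04 and b = 0.62·2.7456 = 1.70.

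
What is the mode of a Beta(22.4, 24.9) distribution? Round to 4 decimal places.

The density x^(α−1)(1−x)^(β−1) is maximised at (α−1)/(α+β−2) = 21.4/45.3 = 0.4724.

0.4724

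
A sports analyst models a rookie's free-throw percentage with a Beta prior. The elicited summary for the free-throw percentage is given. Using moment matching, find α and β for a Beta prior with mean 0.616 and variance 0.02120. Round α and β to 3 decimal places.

By moment matching, α+β = μ(1−μ)/σ² − 1 = (0.616·0.384)/0.02120 − 1 = 11.1577 − 1 = 10.1577.
Since α/(α+β) = μ, α = 0.616·10.1577 = 6.257 and β = 0.384·10.1577 = 3.901.

α = 6.257, β = 3.901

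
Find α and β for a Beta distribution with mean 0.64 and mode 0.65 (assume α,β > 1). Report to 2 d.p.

With s = α+β: μ = α/s and mode = (α−1)/(s−2). Eliminating α = μs,
μs − 1 = m(s−2) ⇒ s(μ−m) = 1−2m ⇒ s = -0.30/-0.01 = 30.0000.
So α = μs = 19.20, β = (1−μ)s = 10.80.

α = 19.20, β = 10.80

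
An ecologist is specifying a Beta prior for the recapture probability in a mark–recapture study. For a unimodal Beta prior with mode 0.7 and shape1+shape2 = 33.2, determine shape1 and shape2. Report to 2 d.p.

Mode = (shape1−1)/(κ−2) with κ = shape1+shape2, so shape1−1 = 0.7·31.2 = 21.84.
shape1 = 22.84; shape2 = κ − shape1 = 10.36.

shape1 = 22.84, shape2 = 10.36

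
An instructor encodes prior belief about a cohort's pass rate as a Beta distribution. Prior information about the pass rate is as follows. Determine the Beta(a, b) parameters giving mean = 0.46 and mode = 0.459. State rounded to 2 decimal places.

With s = a+b: μ = a/s and mode = (a−1)/(s−2). Eliminating a = μs,
μs − 1 = m(s−2) ⇒ s(μ−m) = 1−2m ⇒ s = 0.082/0.001 = 82.0000.
So a = μs = 37.72, b = (1−μ)s = 44.28.

a = 37.72, b = 44.28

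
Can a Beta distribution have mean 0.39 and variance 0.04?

Yes

For any Beta, Var(X) < E[X]·(1−E[X]).
Here μ(1−μ) = 0.39×0.61 = 0.2379, and 0.04 < 0.2379.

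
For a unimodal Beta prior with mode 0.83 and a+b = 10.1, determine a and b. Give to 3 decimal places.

Since the density peak of Beta(a,b) is at (a−1)/(a+b−2),
a = 1 + 0.83(10.1−2) = 7.723 and b = 10.1 − 7.723 = 2.377.

a = 7.723, b = 2.377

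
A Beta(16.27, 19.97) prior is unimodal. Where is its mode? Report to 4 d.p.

0.4460

With α,β > 1, mode = (α−1)/(α+β−2) = 15.27/34.24 = 0.4460.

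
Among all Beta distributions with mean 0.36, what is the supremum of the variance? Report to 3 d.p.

Var = μ(1−μ)/(α+β+1), which approaches μ(1−μ) as α+β → 0.
So the supremum is μ(1−μ) = 0.36×0.64 = 0.230.

0.230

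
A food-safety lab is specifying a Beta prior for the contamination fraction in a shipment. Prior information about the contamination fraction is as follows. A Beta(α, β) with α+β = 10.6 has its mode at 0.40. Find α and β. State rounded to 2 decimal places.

Mode = (α−1)/(κ−2) with κ = α+β, so α−1 = 0.40·8.6 = 3.44.
α = 4.44; β = κ − α = 6.16.

α = 4.44, β = 6.16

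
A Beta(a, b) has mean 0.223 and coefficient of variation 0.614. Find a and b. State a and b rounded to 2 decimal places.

Var = (CV·μ)² = (0.614×0.223)² = 0.018748.
a+b = μ(1−μ)/Var − 1 = 0.173271/0.018748 − 1 = 8.2423.
Thus a = 0.223·8.2423 = 1.84 and b = 0.777·8.2423 = 6.40.

a = 1.84, b = 6.40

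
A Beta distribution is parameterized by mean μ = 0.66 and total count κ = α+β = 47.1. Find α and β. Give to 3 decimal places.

Split κ in proportion μ : (1−μ): α = 0.66·47.1 = 31.086, β = 47.1 − 31.086 = 16.014.

α = 31.086, β = 16.014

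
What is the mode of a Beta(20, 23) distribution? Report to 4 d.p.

0.4634

The density x^(α−1)(1−x)^(β−1) is maximised at (α−1)/(α+β−2) = 19/41 = 0.4634.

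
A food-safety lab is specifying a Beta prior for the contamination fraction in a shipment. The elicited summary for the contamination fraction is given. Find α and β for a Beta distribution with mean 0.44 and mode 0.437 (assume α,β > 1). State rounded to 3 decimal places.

α = 18.480, β = 23.520

Let s = α+β. Mean gives α = μs = 0.44s; mode gives (α−1)/(s−2) = 0.437.
Substituting: 0.44s − 1 = 0.437(s−2) = 0.437s − 0.874, so 0.003s = 0.126 and s = 42.0000.
Then α = 0.44×42.0000 = 18.480 and β = s−α = 23.520.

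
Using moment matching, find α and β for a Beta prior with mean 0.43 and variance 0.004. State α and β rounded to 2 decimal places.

Write ν = α+β; then α = μν and Var = μ(1−μ)/(ν+1).
ν = μ(1−μ)/Var − 1 = 0.2451/0.004 − 1 = 60.2750.
α = 0.43·60.2750 = 25.92, β = 0.57·60.2750 = 34.36.

α = 25.92, β = 34.36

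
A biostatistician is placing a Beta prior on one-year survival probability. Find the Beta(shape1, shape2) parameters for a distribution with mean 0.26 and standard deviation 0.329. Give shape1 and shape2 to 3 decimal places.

shape1 = 0.202, shape2 = 0.575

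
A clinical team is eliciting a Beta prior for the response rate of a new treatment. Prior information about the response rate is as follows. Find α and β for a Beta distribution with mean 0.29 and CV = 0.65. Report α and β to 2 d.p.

α = 1.39, β = 3.40

σ = CV·μ = 0.65×0.29 = 0.18850, so σ² = 0.035532.
s+1 = μ(1−μ)/σ² = 0.2059/0.035532 = 5.7947, so s = α+β = 4.7947.
α = μs = 1.39, β = (1−μ)s = 3.40.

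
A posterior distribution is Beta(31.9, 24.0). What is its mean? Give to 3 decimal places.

E[X] = α/(α+β) = 31.9/55.9 = 0.571.

0.571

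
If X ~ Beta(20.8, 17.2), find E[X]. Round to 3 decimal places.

0.547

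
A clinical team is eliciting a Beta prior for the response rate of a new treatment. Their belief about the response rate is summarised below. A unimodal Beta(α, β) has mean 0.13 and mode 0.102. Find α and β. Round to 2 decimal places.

With s = α+β: μ = α/s and mode = (α−1)/(s−2). Eliminating α = μs,
μs − 1 = m(s−2) ⇒ s(μ−m) = 1−2m ⇒ s = 0.796/0.028 = 28.4286.
So α = μs = 3.70, β = (1−μ)s = 24.73.

α = 3.70, β = 24.73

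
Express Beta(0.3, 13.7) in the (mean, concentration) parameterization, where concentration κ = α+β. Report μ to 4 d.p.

κ = α+β = 0.3+13.7 = 14.0; μ = α/κ = 0.3/14.0 = 0.0214.

μ = 0.0214, κ = 14.0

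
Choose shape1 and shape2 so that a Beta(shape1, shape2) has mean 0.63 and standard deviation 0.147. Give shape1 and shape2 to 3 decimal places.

σ² = 0.147² = 0.021609.
With s = shape1+shape2, Var = μ(1−μ)/(s+1), so s+1 = (0.63×0.37)/0.021609 = 10.7872 and s = 9.7872.
shape1 = μs = 6.166, shape2 = (1−μ)s = 3.621.

shape1 = 6.166, shape2 = 3.621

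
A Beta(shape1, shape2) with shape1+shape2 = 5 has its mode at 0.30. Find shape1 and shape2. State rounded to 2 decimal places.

shape1 = 1.90, shape2 = 3.10

For shape1,shape2>1 the mode is (shape1−1)/(shape1+shape2−2), so shape1 = mode·(κ−2)+1 = 0.30×3+1 = 1.90.
And shape2 = (1−mode)·(κ−2)+1 = 0.70×3+1 = 3.10.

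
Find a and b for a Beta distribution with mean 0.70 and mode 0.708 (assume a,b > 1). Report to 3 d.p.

a = 36.400, b = 15.600

With s = a+b: μ = a/s and mode = (a−1)/(s−2). Eliminating a = μs,
μs − 1 = m(s−2) ⇒ s(μ−m) = 1−2m ⇒ s = -0.416/-0.008 = 52.0000.
So a = μs = 36.400, b = (1−μ)s = 15.600.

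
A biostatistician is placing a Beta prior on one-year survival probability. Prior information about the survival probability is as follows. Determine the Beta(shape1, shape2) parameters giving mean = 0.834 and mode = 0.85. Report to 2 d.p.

Let s = shape1+shape2. Mean gives shape1 = μs = 0.834s; mode gives (shape1−1)/(s−2) = 0.85.
Substituting: 0.834s − 1 = 0.85(s−2) = 0.85s − 1.70, so -0.016s = -0.70 and s = 43.7500.
Then shape1 = 0.834×43.7500 = 36.49 and shape2 = s−shape1 = 7.26.

shape1 = 36.49, shape2 = 7.26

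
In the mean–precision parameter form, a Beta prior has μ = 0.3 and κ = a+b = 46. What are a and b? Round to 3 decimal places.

a = 13.800, b = 32.200

Split κ in proportion μ : (1−μ): a = 0.3·46 = 13.800, b = 46 − 13.800 = 32.200.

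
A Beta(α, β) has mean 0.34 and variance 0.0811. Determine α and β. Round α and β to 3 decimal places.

By moment matching, α+β = μ(1−μ)/σ² − 1 = (0.34·0.66)/0.0811 − 1 = 2.7670 − 1 = 1.7670.
Since α/(α+β) = μ, α = 0.34·1.7670 = 0.601 and β = 0.66·1.7670 = 1.166.

α = 0.601, β = 1.166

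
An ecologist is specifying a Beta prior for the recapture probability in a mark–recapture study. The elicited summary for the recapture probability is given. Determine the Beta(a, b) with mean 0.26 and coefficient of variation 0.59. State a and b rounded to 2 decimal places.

a = 1.87, b = 5.31

σ = CV·μ = 0.59×0.26 = 0.15340, so σ² = 0.023532.
s+1 = μ(1−μ)/σ² = 0.1924/0.023532 = 8.1763, so s = a+b = 7.1763.
a = μs = 1.87, b = (1−μ)s = 5.31.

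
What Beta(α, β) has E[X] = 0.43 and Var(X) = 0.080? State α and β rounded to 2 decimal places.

By moment matching, α+β = μ(1−μ)/σ² − 1 = (0.43·0.57)/0.080 − 1 = 3.0638 − 1 = 2.0638.
Since α/(α+β) = μ, α = 0.43·2.0638 = 0.89 and β = 0.57·2.0638 = 1.18.

α = 0.89, β = 1.18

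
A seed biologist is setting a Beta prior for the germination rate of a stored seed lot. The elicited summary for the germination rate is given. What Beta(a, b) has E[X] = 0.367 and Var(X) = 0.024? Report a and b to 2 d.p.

a = 3.19, b = 5.49

Let s = a+b. The Beta variance is μ(1−μ)/(s+1).
So s+1 = μ(1−μ)/σ² = (0.367×0.633)/0.024 = 0.232311/0.024 = 9.6796, giving s = 8.6796.
Then a = μs = 0.367×8.6796 = 3.19 and b = (1−μ)s = 0.633×8.6796 = 5.49.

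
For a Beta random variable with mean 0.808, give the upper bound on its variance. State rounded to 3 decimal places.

0.155

For fixed mean μ the Beta variance is μ(1−μ)/(α+β+1), increasing as α+β decreases.
Its least upper bound (not attained) is μ(1−μ) = 0.808·0.192 = 0.155.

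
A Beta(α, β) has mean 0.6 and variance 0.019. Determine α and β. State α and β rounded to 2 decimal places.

α = 6.98, β = 4.65

By moment matching, α+β = μ(1−μ)/σ² − 1 = (0.6·0.4)/0.019 − 1 = 12.6316 − 1 = 11.6316.
Since α/(α+β) = μ, α = 0.6·11.6316 = 6.98 and β = 0.4·11.6316 = 4.65.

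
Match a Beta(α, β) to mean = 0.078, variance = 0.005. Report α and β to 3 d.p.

Let s = α+β. The Beta variance is μ(1−μ)/(s+1).
So s+1 = μ(1−μ)/σ² = (0.078×0.922)/0.005 = 0.071916/0.005 = 14.3832, giving s = 13.3832.
Then α = μs = 0.078×13.3832 = 1.044 and β = (1−μ)s = 0.922×13.3832 = 12.339.

α = 1.044, β = 12.339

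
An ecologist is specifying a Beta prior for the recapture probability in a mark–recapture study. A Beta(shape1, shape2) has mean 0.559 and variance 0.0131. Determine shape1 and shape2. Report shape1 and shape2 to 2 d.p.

shape1 = 9.96, shape2 = 7.86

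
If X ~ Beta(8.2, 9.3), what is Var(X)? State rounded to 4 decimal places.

μ = 8.2/17.5 = 0.468571; Var = μ(1−μ)/(α+β+1) = 0.2490122/18.5 = 0.0135.

0.0135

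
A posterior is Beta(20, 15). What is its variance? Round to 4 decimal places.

0.0068

α+β = 35 and αβ = 300, so Var = αβ/[(α+β)²(α+β+1)] = 300/44100 = 0.0068.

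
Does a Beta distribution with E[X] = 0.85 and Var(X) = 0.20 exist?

The Beta variance bound is σ² < μ(1−μ).
Here μ(1−μ) = 0.85×0.15 = 0.1275, and 0.20 ≥ 0.1275.

No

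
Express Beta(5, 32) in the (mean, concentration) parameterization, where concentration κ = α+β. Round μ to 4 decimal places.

κ = α+β = 5+32 = 37; μ = α/κ = 5/37 = 0.1351.

μ = 0.1351, κ = 37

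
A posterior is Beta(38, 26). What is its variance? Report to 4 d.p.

0.0037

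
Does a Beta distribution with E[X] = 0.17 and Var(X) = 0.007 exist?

Yes

A Beta with mean μ has variance μ(1−μ)/(α+β+1) < μ(1−μ).
Here μ(1−μ) = 0.17×0.83 = 0.1411, and 0.007 < 0.1411.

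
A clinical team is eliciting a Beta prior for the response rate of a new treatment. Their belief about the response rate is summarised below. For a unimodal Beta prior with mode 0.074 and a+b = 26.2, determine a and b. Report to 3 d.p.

Mode = (a−1)/(κ−2) with κ = a+b, so a−1 = 0.074·24.2 = 1.791.
a = 2.791; b = κ − a = 23.409.

a = 2.791, b = 23.409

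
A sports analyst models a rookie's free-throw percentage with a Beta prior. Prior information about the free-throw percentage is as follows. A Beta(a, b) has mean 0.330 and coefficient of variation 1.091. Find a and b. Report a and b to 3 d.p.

a = 0.233, b = 0.473

Var = (CV·μ)² = (1.091×0.330)² = 0.129622.
a+b = μ(1−μ)/Var − 1 = 0.221100/0.129622 − 1 = 0.7057.
Thus a = 0.330·0.7057 = 0.233 and b = 0.670·0.7057 = 0.473.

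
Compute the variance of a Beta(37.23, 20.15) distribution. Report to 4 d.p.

Var = αβ/[(α+β)²(α+β+1)] = (37.23×20.15)/(57.38²×58.38) = 750.1845/192214.071672 = 0.0039.

0.0039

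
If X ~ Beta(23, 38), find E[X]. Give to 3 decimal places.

0.377

The Beta mean is α/(α+β) = 23/(23+38) = 0.377.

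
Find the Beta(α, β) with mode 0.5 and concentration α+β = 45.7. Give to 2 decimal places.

For α,β>1 the mode is (α−1)/(α+β−2), so α = mode·(κ−2)+1 = 0.5×43.7+1 = 22.85.
And β = (1−mode)·(κ−2)+1 = 0.5×43.7+1 = 22.85.

α = 22.85, β = 22.85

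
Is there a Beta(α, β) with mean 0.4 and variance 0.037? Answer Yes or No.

Yes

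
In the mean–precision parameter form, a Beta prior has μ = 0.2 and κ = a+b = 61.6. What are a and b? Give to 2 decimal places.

a = 12.32, b = 49.28

a = μκ = 0.2×61.6 = 12.32 and b = (1−μ)κ = 0.8×61.6 = 49.28.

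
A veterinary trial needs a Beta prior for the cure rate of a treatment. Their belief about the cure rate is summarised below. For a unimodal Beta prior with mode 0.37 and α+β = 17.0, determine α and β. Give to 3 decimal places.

α = 6.550, β = 10.450

For α,β>1 the mode is (α−1)/(α+β−2), so α = mode·(κ−2)+1 = 0.37×15.0+1 = 6.550.
And β = (1−mode)·(κ−2)+1 = 0.63×15.0+1 = 10.450.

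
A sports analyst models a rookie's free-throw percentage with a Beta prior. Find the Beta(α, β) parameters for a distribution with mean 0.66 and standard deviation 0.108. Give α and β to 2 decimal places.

α = 12.04, β = 6.20

σ² = 0.108² = 0.011664.
With s = α+β, Var = μ(1−μ)/(s+1), so s+1 = (0.66×0.34)/0.011664 = 19.2387 and s = 18.2387.
α = μs = 12.04, β = (1−μ)s = 6.20.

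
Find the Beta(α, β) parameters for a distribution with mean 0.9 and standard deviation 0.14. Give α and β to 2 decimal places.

σ² = 0.14² = 0.0196.
With s = α+β, Var = μ(1−μ)/(s+1), so s+1 = (0.9×0.1)/0.0196 = 4.5918 and s = 3.5918.
α = μs = 3.23, β = (1−μ)s = 0.36.

α = 3.23, β = 0.36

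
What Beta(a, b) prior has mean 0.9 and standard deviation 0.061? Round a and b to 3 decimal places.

a = 20.868, b = 2.319

Variance = 0.061² = 0.003721. The moment-matching identity a+b = μ(1−μ)/Var − 1 gives
a+b = 0.09/0.003721 − 1 = 23.1870, so a = μ·23.1870 = 20.868 and b = (1−μ)·23.1870 = 2.319.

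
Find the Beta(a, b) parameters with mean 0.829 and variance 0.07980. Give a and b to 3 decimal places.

Write ν = a+b; then a = μν and Var = μ(1−μ)/(ν+1).
ν = μ(1−μ)/Var − 1 = 0.141759/0.07980 − 1 = 0.7764.
a = 0.829·0.7764 = 0.644, b = 0.171·0.7764 = 0.133.

a = 0.644, b = 0.133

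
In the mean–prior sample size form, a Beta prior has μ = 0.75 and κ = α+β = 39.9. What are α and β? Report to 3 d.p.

α = 29.925, β = 9.975

Split κ in proportion μ : (1−μ): α = 0.75·39.9 = 29.925, β = 39.9 − 29.925 = 9.975.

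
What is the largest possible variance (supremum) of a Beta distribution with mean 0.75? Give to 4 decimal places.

Var = μ(1−μ)/(α+β+1), which approaches μ(1−μ) as α+β → 0.
So the supremum is μ(1−μ) = 0.75×0.25 = 0.1875.

0.1875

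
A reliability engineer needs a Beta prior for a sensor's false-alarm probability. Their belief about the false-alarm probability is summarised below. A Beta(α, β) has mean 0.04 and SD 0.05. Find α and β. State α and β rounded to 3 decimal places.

α = 0.574, β = 13.786

σ² = 0.05² = 0.0025.
With s = α+β, Var = μ(1−μ)/(s+1), so s+1 = (0.04×0.96)/0.0025 = 15.3600 and s = 14.3600.
α = μs = 0.574, β = (1−μ)s = 13.786.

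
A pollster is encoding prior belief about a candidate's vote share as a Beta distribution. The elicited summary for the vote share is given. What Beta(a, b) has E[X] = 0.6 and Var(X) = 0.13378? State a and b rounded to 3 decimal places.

a = 0.476, b = 0.318

Let s = a+b. The Beta variance is μ(1−μ)/(s+1).
So s+1 = μ(1−μ)/σ² = (0.6×0.4)/0.13378 = 0.24/0.13378 = 1.7940, giving s = 0.7940.
Then a = μs = 0.6×0.7940 = 0.476 and b = (1−μ)s = 0.4×0.7940 = 0.318.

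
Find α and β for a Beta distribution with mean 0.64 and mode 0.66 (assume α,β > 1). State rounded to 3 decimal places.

α = 10.240, β = 5.760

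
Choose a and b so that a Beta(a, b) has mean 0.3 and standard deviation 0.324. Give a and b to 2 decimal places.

σ² = 0.324² = 0.104976.
With s = a+b, Var = μ(1−μ)/(s+1), so s+1 = (0.3×0.7)/0.104976 = 2.0005 and s = 1.0005.
a = μs = 0.30, b = (1−μ)s = 0.70.

a = 0.30, b = 0.70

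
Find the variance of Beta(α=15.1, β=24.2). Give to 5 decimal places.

0.00587

α+β = 39.3 and αβ = 365.42, so Var = αβ/[(α+β)²(α+β+1)] = 365.42/62242.947 = 0.00587.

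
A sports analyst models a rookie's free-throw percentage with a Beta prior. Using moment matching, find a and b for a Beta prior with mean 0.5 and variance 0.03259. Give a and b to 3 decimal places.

a = 3.336, b = 3.336

By moment matching, a+b = μ(1−μ)/σ² − 1 = (0.5·0.5)/0.03259 − 1 = 7.6711 − 1 = 6.6711.
Since a/(a+b) = μ, a = 0.5·6.6711 = 3.336 and b = 0.5·6.6711 = 3.336.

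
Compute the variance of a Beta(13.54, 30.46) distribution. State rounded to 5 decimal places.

0.00473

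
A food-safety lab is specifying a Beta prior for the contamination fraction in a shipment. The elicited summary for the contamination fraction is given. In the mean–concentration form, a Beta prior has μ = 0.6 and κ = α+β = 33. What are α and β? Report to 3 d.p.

α = 19.800, β = 13.200

α = μκ = 0.6×33 = 19.800 and β = (1−μ)κ = 0.4×33 = 13.200.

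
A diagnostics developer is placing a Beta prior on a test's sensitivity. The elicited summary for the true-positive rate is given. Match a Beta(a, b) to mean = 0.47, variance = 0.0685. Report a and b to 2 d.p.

a = 1.24, b = 1.40

By moment matching, a+b = μ(1−μ)/σ² − 1 = (0.47·0.53)/0.0685 − 1 = 3.6365 − 1 = 2.6365.
Since a/(a+b) = μ, a = 0.47·2.6365 = 1.24 and b = 0.53·2.6365 = 1.40.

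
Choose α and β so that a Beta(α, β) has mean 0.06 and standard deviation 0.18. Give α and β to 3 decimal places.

First σ² = 0.0324. Setting α = μn, β = (1−μ)n with n = α+β,
μ(1−μ)/(n+1) = 0.0324 ⇒ n+1 = 0.0564/0.0324 = 1.7407 ⇒ n = 0.7407.
Hence α = 0.06×0.7407 = 0.044, β = 0.94×0.7407 = 0.696.

α = 0.044, β = 0.696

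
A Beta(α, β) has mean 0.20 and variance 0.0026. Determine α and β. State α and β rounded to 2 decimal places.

α = 12.11, β = 48.43

Let s = α+β. The Beta variance is μ(1−μ)/(s+1).
So s+1 = μ(1−μ)/σ² = (0.20×0.80)/0.0026 = 0.1600/0.0026 = 61.5385, giving s = 60.5385.
Then α = μs = 0.20×60.5385 = 12.11 and β = (1−μ)s = 0.80×60.5385 = 48.43.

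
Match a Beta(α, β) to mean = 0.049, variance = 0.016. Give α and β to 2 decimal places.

α = 0.09, β = 1.82

By moment matching, α+β = μ(1−μ)/σ² − 1 = (0.049·0.951)/0.016 − 1 = 2.9124 − 1 = 1.9124.
Since α/(α+β) = μ, α = 0.049·1.9124 = 0.09 and β = 0.951·1.9124 = 1.82.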